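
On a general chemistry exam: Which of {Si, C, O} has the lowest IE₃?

Si

IE_3 is the cost of taking one more electron from the +2 cation: Si²⁺ still has 2 valence electrons; C²⁺ still has 2 valence electrons; O²⁺ still has 4 valence electrons.
All are still removing valence electrons, so compare the +2 ions as you would atoms: IE_3 generally rises across a period (higher Z_eff) and falls down a group (larger shell), subject to the usual subshell exceptions.
Valence configurations: Si²⁺ [Ne]3s², C²⁺ [He]2s², O²⁺ [He]2s²2p².
Tabulated IE_3 (kJ/mol): Si 3232, C 4620, O 5300.
Hence IE_3: Si < C < O.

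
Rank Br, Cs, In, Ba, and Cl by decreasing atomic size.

Across a period the added protons contract the valence shell; down a group each new principal shell makes the atom larger.
Here both period and group differ, so the two effects have to be weighed against each other.
Br > Cl: Br sits below Cl in group 17, so the down-group effect alone puts Br larger.
In > Br: relative to Br, both the across-period and down-group shifts push In's atomic radius up.
Ba > In: relative to In, both the across-period and down-group shifts push Ba's atomic radius up.
Cs > Ba: Cs lies to the left of Ba in period 6, so the across-period effect alone puts Cs larger.
Approximate values (pm): Cl 99, Br 114, In 142, Cs 232, Ba 196.
So from largest to smallest: Cs > Ba > In > Br > Cl.

Cs, Ba, In, Br, Cl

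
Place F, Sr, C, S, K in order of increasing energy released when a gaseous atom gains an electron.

C is in period 2, group 14; F is in period 2, group 17; S is in period 3, group 16; K is in period 4, group 1; Sr is in period 5, group 2.
EA tends to increase across a period and decrease down a group, though the pattern is less regular than for IE or radius.
Neither a single period nor a single group — weigh both effects.
K > Sr: period and group pull opposite ways; the down-group shift dominates (48 vs 5 kJ/mol).
C > K: relative to K, both the across-period and down-group shifts push C's electron affinity up.
S > C: period and group pull opposite ways; the across-period shift dominates (200 vs 122 kJ/mol).
F > S: relative to S, both the across-period and down-group shifts push F's electron affinity up.
For reference (kJ/mol): C 122, F 328, S 200, K 48, Sr 5.
So from lowest to highest: Sr < K < C < S < F.

Sr < K < C < S < F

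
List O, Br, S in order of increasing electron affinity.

O < S < Br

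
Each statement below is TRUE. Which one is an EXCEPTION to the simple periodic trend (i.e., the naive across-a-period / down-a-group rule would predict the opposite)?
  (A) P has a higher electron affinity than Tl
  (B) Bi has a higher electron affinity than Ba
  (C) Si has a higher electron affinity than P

(C)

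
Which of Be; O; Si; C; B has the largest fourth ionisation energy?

B

IE_4 is the cost of taking one more electron from the +3 cation: Be³⁺ is already 1 electron into the core; O³⁺ still has 3 valence electrons; Si³⁺ still has 1 valence electron; C³⁺ still has 1 valence electron; B³⁺ is the bare [He] core.
Pulling an electron out of a noble-gas core costs far more than removing a remaining valence electron, so Be and B sit at the high end of IE_4.
Valence configurations: O³⁺ [He]2s²2p¹, Si³⁺ [Ne]3s¹, C³⁺ [He]2s¹.
Approximate IE_4 values (kJ/mol): Be 21007, O 7469, Si 4356, C 6223, B 25026.
Overall IE_4 order: Si < C < O < Be < B.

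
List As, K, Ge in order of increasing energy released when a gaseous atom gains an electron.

K is in period 4, group 1; Ge is in period 4, group 14; As is in period 4, group 15.
Electron affinity generally becomes more exothermic across a period toward the halogens and less exothermic down a group.
All lie in period 4; the across-period trend (electron affinity increases left to right) applies, with the exception below.
Note the exception: Ge has a higher electron affinity than As, contrary to the simple trend — adding an electron to As's half-filled 4p³ is unfavourable, so Ge (4p²) has the more exothermic EA.
Tabulated electron affinity (kJ/mol): K 48, Ge 119, As 78.
So from lowest to highest: K < As < Ge.

K < As < Ge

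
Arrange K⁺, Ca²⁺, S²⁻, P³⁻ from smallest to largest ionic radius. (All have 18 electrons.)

Ca²⁺ < K⁺ < S²⁻ < P³⁻

All of these have 18 electrons, so size is governed by nuclear charge alone: the more protons, the stronger the pull on the same electron cloud, and the smaller the ion.
Nuclear charges: Ca²⁺ (Z=20), K⁺ (Z=19), S²⁻ (Z=16), P³⁻ (Z=15).
Smallest to largest: Ca²⁺ < K⁺ < S²⁻ < P³⁻.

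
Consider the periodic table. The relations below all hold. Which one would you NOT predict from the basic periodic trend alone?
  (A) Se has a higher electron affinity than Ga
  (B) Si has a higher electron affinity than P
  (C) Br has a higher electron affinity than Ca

The general trend: electron affinity increases across a period and decreases down a group.
(A) Se (period 4, group 16) vs Ga (period 4, group 13): the stated order agrees with the simple trend.
(B) Si (period 3, group 14) vs P (period 3, group 15): the stated order contradicts the simple trend.
(C) Br (period 4, group 17) vs Ca (period 4, group 2): the stated order agrees with the simple trend.
The exception is (B): adding an electron to P's half-filled 3p³ is unfavourable, so Si (3p²) has the more exothermic EA.

(B)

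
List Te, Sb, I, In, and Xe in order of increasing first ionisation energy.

In is in period 5, group 13; Sb is in period 5, group 15; Te is in period 5, group 16; I is in period 5, group 17; Xe is in period 5, group 18.
First ionization energy rises across a period (greater Z_eff holds electrons more tightly) and falls down a group (valence electrons are farther from the nucleus).
All lie in period 5, so first ionization energy increases left to right.
So from lowest to highest: In < Sb < Te < I < Xe.

In < Sb < Te < I < Xe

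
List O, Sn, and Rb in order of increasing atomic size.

Across a period the added protons contract the valence shell; down a group each new principal shell makes the atom larger.
These span different periods and groups, so the two trends combine.
Sn > O: relative to O, both the across-period and down-group shifts push Sn's atomic radius up.
Rb > Sn: both are in period 5; the period trend gives Rb the larger value.
Approximate values (pm): O 63, Rb 210, Sn 140.
So from smallest to largest: O < Sn < Rb.

O, Sn, Rb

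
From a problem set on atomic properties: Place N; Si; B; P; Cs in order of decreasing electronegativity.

N > P > B > Si > Cs

B is in period 2, group 13; N is in period 2, group 15; Si is in period 3, group 14; P is in period 3, group 15; Cs is in period 6, group 1.
EN rises left→right (higher Z_eff, smaller atoms) and falls top→bottom (larger, more shielded atoms).
Here both period and group differ, so the two effects have to be weighed against each other.
Si > Cs: relative to Cs, both the across-period and down-group shifts push Si's electronegativity up.
B > Si: period and group pull opposite ways; the down-group shift dominates (2.04 vs 1.90).
P > B: the two effects oppose for this pair; the across-period effect wins (2.19 vs 2.04).
N > P: they share group 15; the group trend gives N the larger value.
Approximate values (Pauling): B 2.04, N 3.04, Si 1.90, P 2.19, Cs 0.79.
So from highest to lowest: N > P > B > Si > Cs.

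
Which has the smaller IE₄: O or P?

The fourth ionization energy removes an electron from the +3 ion. For each element: O³⁺ still has 3 valence electrons; P³⁺ still has 2 valence electrons.
All are still removing valence electrons, so compare the +3 ions as you would atoms: IE_4 generally rises across a period (higher Z_eff) and falls down a group (larger shell), subject to the usual subshell exceptions.
Valence configurations: O³⁺ [He]2s²2p¹, P³⁺ [Ne]3s².
Approximate IE_4 values (kJ/mol): O 7469, P 4964.
Putting it together, IE_4: P < O.

P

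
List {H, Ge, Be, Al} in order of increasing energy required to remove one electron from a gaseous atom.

Al < Ge < Be < H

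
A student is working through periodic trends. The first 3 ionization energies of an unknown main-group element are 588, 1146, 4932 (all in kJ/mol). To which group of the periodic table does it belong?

Look for the largest jump between consecutive ionization energies: IE3/IE2 ≈ 4.3, far larger than any earlier ratio.
That jump marks the point where a core electron is being removed. So the atom has 2 valence electrons.
A main-group element with 2 valence electrons is in group 2.

Group 2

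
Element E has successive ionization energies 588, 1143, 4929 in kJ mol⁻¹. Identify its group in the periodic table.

Group 2

Look for the largest jump between consecutive ionization energies: IE3/IE2 ≈ 4.3, far larger than any earlier ratio.
That jump marks the point where a core electron is being removed. So the atom has 2 valence electrons.
A main-group element with 2 valence electrons is in group 2.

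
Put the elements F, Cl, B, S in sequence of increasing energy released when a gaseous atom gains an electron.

B is in period 2, group 13; F is in period 2, group 17; S is in period 3, group 16; Cl is in period 3, group 17.
Atoms with high Z_eff and room in the valence shell (especially the halogens) have the most exothermic electron affinities.
These span different periods and groups, so the two trends combine.
S > B: period and group pull opposite ways; the across-period shift dominates (200 vs 27 kJ/mol).
F > S: relative to S, both the across-period and down-group shifts push F's electron affinity up.
Cl > F: this pair runs against the simple trend — see the exception note.
Note the exception: Cl has a higher electron affinity than F, contrary to the simple trend — F's small 2p subshell makes the incoming electron feel strong e⁻–e⁻ repulsion, so Cl actually releases more energy on gaining an electron.
Tabulated electron affinity (kJ/mol): B 27, F 328, S 200, Cl 349.
So from lowest to highest: B < S < F < Cl.

B < S < F < Cl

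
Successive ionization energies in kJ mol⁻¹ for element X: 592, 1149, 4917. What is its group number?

Group 2

Look for the largest jump between consecutive ionization energies: IE3/IE2 ≈ 4.3, far larger than any earlier ratio.
That jump marks the point where a core electron is being removed. So the atom has 2 valence electrons.
A main-group element with 2 valence electrons is in group 2.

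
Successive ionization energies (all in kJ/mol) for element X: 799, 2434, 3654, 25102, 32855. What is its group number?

Group 13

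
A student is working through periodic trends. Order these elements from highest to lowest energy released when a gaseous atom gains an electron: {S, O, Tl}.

S, O, Tl

Atoms with high Z_eff and room in the valence shell (especially the halogens) have the most exothermic electron affinities.
These span different periods and groups, so the two trends combine.
O > Tl: relative to Tl, both the across-period and down-group shifts push O's electron affinity up.
S > O: this pair runs against the simple trend — see the exception note.
Note the exception: S has a higher electron affinity than O, contrary to the simple trend — the compact 2p subshell of O repels the added electron more than S's larger 3p does.
Approximate values (kJ/mol): O 141, S 200, Tl 19.
So from highest to lowest: S > O > Tl.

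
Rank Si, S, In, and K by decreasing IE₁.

Si is in period 3, group 14; S is in period 3, group 16; K is in period 4, group 1; In is in period 5, group 13.
IE₁ increases left→right with effective nuclear charge and decreases top→bottom as the valence shell moves farther out.
These span different periods and groups, so the two trends combine.
In > K: the two effects oppose for this pair; the across-period effect wins (558 vs 419 kJ/mol).
Si > In: relative to In, both the across-period and down-group shifts push Si's first ionization energy up.
S > Si: both are in period 3; the period trend gives S the larger value.
Tabulated first ionization energy (kJ/mol): Si 786, S 1000, K 419, In 558.
So from highest to lowest: S > Si > In > K.

S > Si > In > K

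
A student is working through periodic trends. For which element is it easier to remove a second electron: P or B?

IE_2 is the cost of taking one more electron from the +1 cation: P⁺ still has 4 valence electrons; B⁺ still has 2 valence electrons.
All are still removing valence electrons, so compare the +1 ions as you would atoms: IE_2 generally rises across a period (higher Z_eff) and falls down a group (larger shell), subject to the usual subshell exceptions.
Valence configurations: P⁺ [Ne]3s²3p², B⁺ [He]2s².
The numbers (kJ/mol): P 1907, B 2427.
Overall IE_2 order: P < B.

P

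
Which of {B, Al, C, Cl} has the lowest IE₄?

Cl

The fourth ionization energy removes an electron from the +3 ion. For each element: B³⁺ is the bare [He] core; Al³⁺ is the bare [Ne] core; C³⁺ still has 1 valence electron; Cl³⁺ still has 4 valence electrons.
Pulling an electron out of a noble-gas core costs far more than removing a remaining valence electron, so Al and B sit at the high end of IE_4.
Valence configurations: C³⁺ [He]2s¹, Cl³⁺ [Ne]3s²3p².
The numbers (kJ/mol): B 25026, Al 11577, C 6223, Cl 5159.
Overall IE_4 order: Cl < C < Al < B.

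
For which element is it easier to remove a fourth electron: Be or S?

The fourth ionization energy removes an electron from the +3 ion. For each element: Be³⁺ is already 1 electron into the core; S³⁺ still has 3 valence electrons.
Breaking into a closed-shell core is much more expensive than removing a leftover valence electron — Be has the largest IE_4 here.
Tabulated IE_4 (kJ/mol): Be 21007, S 4556.
Putting it together, IE_4: S < Be.

S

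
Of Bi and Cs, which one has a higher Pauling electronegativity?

Bi

Cs is in period 6, group 1; Bi is in period 6, group 15.
Electronegativity increases across a period and decreases down a group, tracking effective nuclear charge and atomic size.
All lie in period 6, so electronegativity increases left to right.
So Bi has the higher Pauling electronegativity (Bi > Cs).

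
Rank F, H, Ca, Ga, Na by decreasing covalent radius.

Ca > Na > Ga > F > H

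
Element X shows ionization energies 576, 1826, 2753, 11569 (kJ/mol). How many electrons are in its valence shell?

3

Look for the largest jump between consecutive ionization energies: IE4/IE3 ≈ 4.2, far larger than any earlier ratio.
That jump marks the point where a core electron is being removed. So the atom has 3 valence electrons.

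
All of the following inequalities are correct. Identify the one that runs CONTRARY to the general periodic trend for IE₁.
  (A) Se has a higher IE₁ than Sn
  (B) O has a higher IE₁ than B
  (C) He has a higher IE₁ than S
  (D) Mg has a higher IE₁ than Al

(D)

The general trend: IE₁ increases across a period and decreases down a group.
(A) Se (period 4, group 16) vs Sn (period 5, group 14): the stated order agrees with the simple trend.
(B) O (period 2, group 16) vs B (period 2, group 13): the stated order agrees with the simple trend.
(C) He (period 1, group 18) vs S (period 3, group 16): the stated order agrees with the simple trend.
(D) Mg (period 3, group 2) vs Al (period 3, group 13): the stated order contradicts the simple trend.
The exception is (D): Al's single 3p electron is easier to remove than one from Mg's filled 3s².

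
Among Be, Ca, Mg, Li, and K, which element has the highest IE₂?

IE_2 is the cost of taking one more electron from the +1 cation: Be⁺ still has 1 valence electron; Ca⁺ still has 1 valence electron; Mg⁺ still has 1 valence electron; Li⁺ is the bare [He] core; K⁺ is the bare [Ar] core.
Breaking into a closed-shell core is much more expensive than removing a leftover valence electron — K and Li have the largest IE_2 here.
Valence configurations: Be⁺ [He]2s¹, Ca⁺ [Ar]4s¹, Mg⁺ [Ne]3s¹.
The numbers (kJ/mol): Be 1757, Ca 1145, Mg 1451, Li 7298, K 3052.
Overall IE_2 order: Ca < Mg < Be < K < Li.

Li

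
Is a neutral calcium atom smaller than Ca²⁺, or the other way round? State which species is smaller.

Forming Ca²⁺ removes 2 electrons from Ca. Fewer electrons for the same nuclear charge means less shielding and a higher Z_eff on the remaining electrons, and for main-group metals the entire outer shell is lost.
A cation is smaller than its parent atom: Ca²⁺ < Ca.

Ca²⁺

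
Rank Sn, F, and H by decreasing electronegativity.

H is in period 1, group 1; F is in period 2, group 17; Sn is in period 5, group 14.
Smaller atoms with higher effective nuclear charge are more electronegative.
Here both period and group differ, so the two effects have to be weighed against each other.
H > Sn: period and group pull opposite ways; the down-group shift dominates (2.20 vs 1.96).
F > H: the two effects oppose for this pair; the across-period effect wins (3.98 vs 2.20).
Tabulated electronegativity (Pauling): H 2.20, F 3.98, Sn 1.96.
So from highest to lowest: F > H > Sn.

F > H > Sn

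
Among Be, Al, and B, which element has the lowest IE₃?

Al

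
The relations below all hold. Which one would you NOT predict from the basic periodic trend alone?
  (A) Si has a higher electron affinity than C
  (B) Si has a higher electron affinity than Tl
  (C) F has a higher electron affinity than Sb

The general trend: electron affinity increases across a period and decreases down a group.
(A) Si (period 3, group 14) vs C (period 2, group 14): the stated order contradicts the simple trend.
(B) Si (period 3, group 14) vs Tl (period 6, group 13): the stated order agrees with the simple trend.
(C) F (period 2, group 17) vs Sb (period 5, group 15): the stated order agrees with the simple trend.
The exception is (A): Si's larger, more diffuse 3p orbitals accept an added electron slightly more readily than C's compact 2p.

(A)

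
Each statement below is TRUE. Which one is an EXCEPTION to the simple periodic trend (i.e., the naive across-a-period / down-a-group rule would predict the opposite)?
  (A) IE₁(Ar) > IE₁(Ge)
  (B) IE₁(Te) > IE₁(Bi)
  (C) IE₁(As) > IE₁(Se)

The general trend: first ionisation energy increases across a period and decreases down a group.
(A) Ar (period 3, group 18) vs Ge (period 4, group 14): the stated order agrees with the simple trend.
(B) Te (period 5, group 16) vs Bi (period 6, group 15): the stated order agrees with the simple trend.
(C) As (period 4, group 15) vs Se (period 4, group 16): the stated order contradicts the simple trend.
The exception is (C): Se (4p⁴) ionizes more easily than half-filled As (4p³).

(C)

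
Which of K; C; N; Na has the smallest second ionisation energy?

C

The second ionization energy removes an electron from the +1 ion. For each element: K⁺ is the bare [Ar] core; C⁺ still has 3 valence electrons; N⁺ still has 4 valence electrons; Na⁺ is the bare [Ne] core.
Pulling an electron out of a noble-gas core costs far more than removing a remaining valence electron, so K and Na sit at the high end of IE_2.
Valence configurations: C⁺ [He]2s²2p¹, N⁺ [He]2s²2p².
Approximate IE_2 values (kJ/mol): K 3052, C 2353, N 2856, Na 4562.
Putting it together, IE_2: C < N < K < Na.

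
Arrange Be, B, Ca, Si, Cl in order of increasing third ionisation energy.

After 2 electrons have been removed, what remains? Be²⁺ is the bare [He] core; B²⁺ still has 1 valence electron; Ca²⁺ is the bare [Ar] core; Si²⁺ still has 2 valence electrons; Cl²⁺ still has 5 valence electrons.
Pulling an electron out of a noble-gas core costs far more than removing a remaining valence electron, so Ca and Be sit at the high end of IE_3.
Valence configurations: B²⁺ [He]2s¹, Si²⁺ [Ne]3s², Cl²⁺ [Ne]3s²3p³.
Approximate IE_3 values (kJ/mol): Be 14849, B 3660, Ca 4912, Si 3232, Cl 3822.
So the third ionization energies run Si < B < Cl < Ca < Be.

Si < B < Cl < Ca < Be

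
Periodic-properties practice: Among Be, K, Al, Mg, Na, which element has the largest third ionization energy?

Be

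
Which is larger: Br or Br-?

Forming Br- adds 1 electron to Br. More electron–electron repulsion in the same shell, with unchanged nuclear charge, lets the cloud expand.
An anion is larger than its parent atom: Br- > Br.

Br-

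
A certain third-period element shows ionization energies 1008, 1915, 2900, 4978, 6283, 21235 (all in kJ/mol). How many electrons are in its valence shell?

5

Look for the largest jump between consecutive ionization energies: IE6/IE5 ≈ 3.4, far larger than any earlier ratio.
That jump marks the point where a core electron is being removed. So the atom has 5 valence electrons.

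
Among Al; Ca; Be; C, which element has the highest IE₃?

Consider each +2 ion: Al²⁺ still has 1 valence electron; Ca²⁺ is the bare [Ar] core; Be²⁺ is the bare [He] core; C²⁺ still has 2 valence electrons.
Breaking into a closed-shell core is much more expensive than removing a leftover valence electron — Ca and Be have the largest IE_3 here.
Valence configurations: Al²⁺ [Ne]3s¹, C²⁺ [He]2s².
Approximate IE_3 values (kJ/mol): Al 2745, Ca 4912, Be 14849, C 4620.
Putting it together, IE_3: Al < C < Ca < Be.

Be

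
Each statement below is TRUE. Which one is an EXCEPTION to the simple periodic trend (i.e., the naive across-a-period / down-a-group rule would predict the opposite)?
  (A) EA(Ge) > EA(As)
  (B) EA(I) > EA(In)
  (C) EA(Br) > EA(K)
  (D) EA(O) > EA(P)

(A)

The general trend: electron affinity increases across a period and decreases down a group.
(A) Ge (period 4, group 14) vs As (period 4, group 15): the stated order contradicts the simple trend.
(B) I (period 5, group 17) vs In (period 5, group 13): the stated order agrees with the simple trend.
(C) Br (period 4, group 17) vs K (period 4, group 1): the stated order agrees with the simple trend.
(D) O (period 2, group 16) vs P (period 3, group 15): the stated order agrees with the simple trend.
The exception is (A): adding an electron to As's half-filled 4p³ is unfavourable, so Ge (4p²) has the more exothermic EA.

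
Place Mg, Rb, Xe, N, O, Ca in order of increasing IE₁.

Rb < Ca < Mg < Xe < O < N

Across a period the outer electron is held more tightly (higher IE₁); down a group it sits in a higher shell, more shielded, and comes off more easily.
Here both period and group differ, so the two effects have to be weighed against each other.
Ca > Rb: relative to Rb, both the across-period and down-group shifts push Ca's first ionization energy up.
Mg > Ca: they share group 2; the group trend gives Mg the larger value.
Xe > Mg: the two effects oppose for this pair; the across-period effect wins (1170 vs 738 kJ/mol).
O > Xe: period and group pull opposite ways; the down-group shift dominates (1314 vs 1170 kJ/mol).
N > O: this pair runs against the simple trend — see the exception note.
Note the exception: N has a higher first ionization energy than O, contrary to the simple trend — pairing an electron in O's 2p⁴ costs repulsion energy, so O ionizes more easily than half-filled N (2p³).
Tabulated first ionization energy (kJ/mol): N 1402, O 1314, Mg 738, Ca 590, Rb 403, Xe 1170.
So from lowest to highest: Rb < Ca < Mg < Xe < O < N.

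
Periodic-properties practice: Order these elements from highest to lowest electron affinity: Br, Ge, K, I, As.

Br > I > Ge > As > K

K is in period 4, group 1; Ge is in period 4, group 14; As is in period 4, group 15; Br is in period 4, group 17; I is in period 5, group 17.
Electron affinity generally becomes more exothermic across a period toward the halogens and less exothermic down a group.
These span different periods and groups, so the two trends combine.
As > K: As lies to the right of K in period 4, so the across-period effect alone puts As higher.
Ge > As: this pair runs against the simple trend — see the exception note.
I > Ge: the two effects oppose for this pair; the across-period effect wins (295 vs 119 kJ/mol).
Br > I: Br sits above I in group 17, so the down-group effect alone puts Br higher.
Note the exception: Ge has a higher electron affinity than As, contrary to the simple trend — adding an electron to As's half-filled 4p³ is unfavourable, so Ge (4p²) has the more exothermic EA.
Approximate values (kJ/mol): K 48, Ge 119, As 78, Br 325, I 295.
So from highest to lowest: Br > I > Ge > As > K.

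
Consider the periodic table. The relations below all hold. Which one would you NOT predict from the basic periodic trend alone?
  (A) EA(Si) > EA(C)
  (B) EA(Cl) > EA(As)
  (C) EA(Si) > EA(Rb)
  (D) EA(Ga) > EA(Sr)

(A)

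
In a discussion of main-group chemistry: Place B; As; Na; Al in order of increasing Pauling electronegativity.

Na < Al < B < As

B is in period 2, group 13; Na is in period 3, group 1; Al is in period 3, group 13; As is in period 4, group 15.
Smaller atoms with higher effective nuclear charge are more electronegative.
Here both period and group differ, so the two effects have to be weighed against each other.
Al > Na: both are in period 3; the period trend gives Al the larger value.
B > Al: they share group 13; the group trend gives B the larger value.
As > B: the two effects oppose for this pair; the across-period effect wins (2.18 vs 2.04).
Approximate values (Pauling): B 2.04, Na 0.93, Al 1.61, As 2.18.
So from lowest to highest: Na < Al < B < As.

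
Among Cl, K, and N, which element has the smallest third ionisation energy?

Cl

Consider each +2 ion: Cl²⁺ still has 5 valence electrons; K²⁺ is already 1 electron into the core; N²⁺ still has 3 valence electrons.
Usually core removal costs more than valence removal, but here the competition is close: a tightly held n=2 valence electron can cost more to remove than an n=3 core electron, so the actual values have to decide it.
Valence configurations: Cl²⁺ [Ne]3s²3p³, N²⁺ [He]2s²2p¹.
Approximate IE_3 values (kJ/mol): Cl 3822, K 4420, N 4578.
Overall IE_3 order: Cl < K < N.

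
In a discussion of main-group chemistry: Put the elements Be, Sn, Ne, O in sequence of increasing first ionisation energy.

Removing the outermost electron gets harder across a period and easier down a group.
Here both period and group differ, so the two effects have to be weighed against each other.
Be > Sn: period and group pull opposite ways; the down-group shift dominates (900 vs 709 kJ/mol).
O > Be: O lies to the right of Be in period 2, so the across-period effect alone puts O higher.
Ne > O: both are in period 2; the period trend gives Ne the larger value.
Approximate values (kJ/mol): Be 900, O 1314, Ne 2081, Sn 709.
So from lowest to highest: Sn < Be < O < Ne.

Sn < Be < O < Ne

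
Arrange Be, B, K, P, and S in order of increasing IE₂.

Be, P, S, B, K

After 1 electron has been removed, what remains? Be⁺ still has 1 valence electron; B⁺ still has 2 valence electrons; K⁺ is the bare [Ar] core; P⁺ still has 4 valence electrons; S⁺ still has 5 valence electrons.
Pulling an electron out of a noble-gas core costs far more than removing a remaining valence electron, so K sits at the high end of IE_2.
Valence configurations: Be⁺ [He]2s¹, B⁺ [He]2s², P⁺ [Ne]3s²3p², S⁺ [Ne]3s²3p³.
The numbers (kJ/mol): Be 1757, B 2427, K 3052, P 1907, S 2252.
So the second ionization energies run Be < P < S < B < K.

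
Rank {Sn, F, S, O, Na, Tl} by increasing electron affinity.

Tl < Na < Sn < O < S < F

Electron affinity generally becomes more exothermic across a period toward the halogens and less exothermic down a group.
Neither a single period nor a single group — weigh both effects.
Na > Tl: period and group pull opposite ways; the down-group shift dominates (53 vs 19 kJ/mol).
Sn > Na: period and group pull opposite ways; the across-period shift dominates (107 vs 53 kJ/mol).
O > Sn: both effects reinforce here, so O is clearly the higher of the two.
S > O: this pair runs against the simple trend — see the exception note.
F > S: both effects reinforce here, so F is clearly the higher of the two.
Note the exception: S has a higher electron affinity than O, contrary to the simple trend — the compact 2p subshell of O repels the added electron more than S's larger 3p does.
Approximate values (kJ/mol): O 141, F 328, Na 53, S 200, Sn 107, Tl 19.
So from lowest to highest: Tl < Na < Sn < O < S < F.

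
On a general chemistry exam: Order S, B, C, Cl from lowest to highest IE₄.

After 3 electrons have been removed, what remains? S³⁺ still has 3 valence electrons; B³⁺ is the bare [He] core; C³⁺ still has 1 valence electron; Cl³⁺ still has 4 valence electrons.
Pulling an electron out of a noble-gas core costs far more than removing a remaining valence electron, so B sits at the high end of IE_4.
Valence configurations: S³⁺ [Ne]3s²3p¹, C³⁺ [He]2s¹, Cl³⁺ [Ne]3s²3p².
The numbers (kJ/mol): S 4556, B 25026, C 6223, Cl 5159.
Hence IE_4: S < Cl < C < B.

S, Cl, C, B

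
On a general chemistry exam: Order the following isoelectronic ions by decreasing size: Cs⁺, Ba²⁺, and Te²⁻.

All of these have 54 electrons, so size is governed by nuclear charge alone: the more protons, the stronger the pull on the same electron cloud, and the smaller the ion.
Nuclear charges: Ba²⁺ (Z=56), Cs⁺ (Z=55), Te²⁻ (Z=52).
Largest to smallest: Te²⁻ > Cs⁺ > Ba²⁺.

Te²⁻ > Cs⁺ > Ba²⁺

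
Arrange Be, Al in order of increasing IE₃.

IE_3 is the cost of taking one more electron from the +2 cation: Be²⁺ is the bare [He] core; Al²⁺ still has 1 valence electron.
Breaking into a closed-shell core is much more expensive than removing a leftover valence electron — Be has the largest IE_3 here.
The numbers (kJ/mol): Be 14849, Al 2745.
Overall IE_3 order: Al < Be.

Al < Be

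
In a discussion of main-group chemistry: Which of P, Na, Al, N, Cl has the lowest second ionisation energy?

Al

The second ionization energy removes an electron from the +1 ion. For each element: P⁺ still has 4 valence electrons; Na⁺ is the bare [Ne] core; Al⁺ still has 2 valence electrons; N⁺ still has 4 valence electrons; Cl⁺ still has 6 valence electrons.
Core electrons are held far more tightly than valence electrons, so Na tops the IE_2 order.
Valence configurations: P⁺ [Ne]3s²3p², Al⁺ [Ne]3s², N⁺ [He]2s²2p², Cl⁺ [Ne]3s²3p⁴.
The numbers (kJ/mol): P 1907, Na 4562, Al 1817, N 2856, Cl 2298.
So the second ionization energies run Al < P < Cl < N < Na.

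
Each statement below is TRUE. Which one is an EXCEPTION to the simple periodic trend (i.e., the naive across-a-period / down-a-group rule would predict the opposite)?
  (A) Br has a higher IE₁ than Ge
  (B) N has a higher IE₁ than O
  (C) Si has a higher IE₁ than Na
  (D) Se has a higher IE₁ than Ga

(B)

The general trend: IE₁ increases across a period and decreases down a group.
(A) Br (period 4, group 17) vs Ge (period 4, group 14): the stated order agrees with the simple trend.
(B) N (period 2, group 15) vs O (period 2, group 16): the stated order contradicts the simple trend.
(C) Si (period 3, group 14) vs Na (period 3, group 1): the stated order agrees with the simple trend.
(D) Se (period 4, group 16) vs Ga (period 4, group 13): the stated order agrees with the simple trend.
The exception is (B): pairing an electron in O's 2p⁴ costs repulsion energy, so O ionizes more easily than half-filled N (2p³).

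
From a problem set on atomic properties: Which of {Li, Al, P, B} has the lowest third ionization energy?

Consider each +2 ion: Li²⁺ is already 1 electron into the core; Al²⁺ still has 1 valence electron; P²⁺ still has 3 valence electrons; B²⁺ still has 1 valence electron.
Pulling an electron out of a noble-gas core costs far more than removing a remaining valence electron, so Li sits at the high end of IE_3.
Valence configurations: Al²⁺ [Ne]3s¹, P²⁺ [Ne]3s²3p¹, B²⁺ [He]2s¹.
The numbers (kJ/mol): Li 11815, Al 2745, P 2914, B 3660.
Putting it together, IE_3: Al < P < B < Li.

Al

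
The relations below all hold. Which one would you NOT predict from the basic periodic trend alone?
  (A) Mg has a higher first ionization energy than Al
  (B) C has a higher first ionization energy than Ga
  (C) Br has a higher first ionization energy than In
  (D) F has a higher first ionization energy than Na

(A)

The general trend: first ionization energy increases across a period and decreases down a group.
(A) Mg (period 3, group 2) vs Al (period 3, group 13): the stated order contradicts the simple trend.
(B) C (period 2, group 14) vs Ga (period 4, group 13): the stated order agrees with the simple trend.
(C) Br (period 4, group 17) vs In (period 5, group 13): the stated order agrees with the simple trend.
(D) F (period 2, group 17) vs Na (period 3, group 1): the stated order agrees with the simple trend.
The exception is (A): Al's single 3p electron is easier to remove than one from Mg's filled 3s².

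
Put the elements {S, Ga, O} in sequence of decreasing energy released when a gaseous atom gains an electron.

Electron affinity generally becomes more exothermic across a period toward the halogens and less exothermic down a group.
Here both period and group differ, so the two effects have to be weighed against each other.
O > Ga: both effects reinforce here, so O is clearly the higher of the two.
S > O: this pair runs against the simple trend — see the exception note.
Note the exception: S has a higher electron affinity than O, contrary to the simple trend — the compact 2p subshell of O repels the added electron more than S's larger 3p does.
For reference (kJ/mol): O 141, S 200, Ga 29.
So from highest to lowest: S > O > Ga.

S > O > Ga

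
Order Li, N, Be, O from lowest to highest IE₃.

N, O, Li, Be

Consider each +2 ion: Li²⁺ is already 1 electron into the core; N²⁺ still has 3 valence electrons; Be²⁺ is the bare [He] core; O²⁺ still has 4 valence electrons.
Core electrons are held far more tightly than valence electrons, so Li and Be top the IE_3 order.
Valence configurations: N²⁺ [He]2s²2p¹, O²⁺ [He]2s²2p².
Tabulated IE_3 (kJ/mol): Li 11815, N 4578, Be 14849, O 5300.
Hence IE_3: N < O < Li < Be.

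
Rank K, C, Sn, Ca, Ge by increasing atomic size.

C < Ge < Sn < Ca < K

Radius decreases left→right (rising Z_eff, same n) and increases top→bottom (higher n).
Neither a single period nor a single group — weigh both effects.
Ge > C: Ge sits below C in group 14, so the down-group effect alone puts Ge larger.
Sn > Ge: Sn sits below Ge in group 14, so the down-group effect alone puts Sn larger.
Ca > Sn: period and group pull opposite ways; the across-period shift dominates (171 vs 140 pm).
K > Ca: both are in period 4; the period trend gives K the larger value.
Approximate values (pm): C 75, K 196, Ca 171, Ge 121, Sn 140.
So from smallest to largest: C < Ge < Sn < Ca < K.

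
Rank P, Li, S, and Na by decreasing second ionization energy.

Li > Na > S > P

IE_2 is the cost of taking one more electron from the +1 cation: P⁺ still has 4 valence electrons; Li⁺ is the bare [He] core; S⁺ still has 5 valence electrons; Na⁺ is the bare [Ne] core.
Core electrons are held far more tightly than valence electrons, so Na and Li top the IE_2 order.
Valence configurations: P⁺ [Ne]3s²3p², S⁺ [Ne]3s²3p³.
Tabulated IE_2 (kJ/mol): P 1907, Li 7298, S 2252, Na 4562.
Overall IE_2 order: P < S < Na < Li.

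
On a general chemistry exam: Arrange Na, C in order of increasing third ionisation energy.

C, Na

IE_3 is the cost of taking one more electron from the +2 cation: Na²⁺ is already 1 electron into the core; C²⁺ still has 2 valence electrons.
Breaking into a closed-shell core is much more expensive than removing a leftover valence electron — Na has the largest IE_3 here.
Approximate IE_3 values (kJ/mol): Na 6910, C 4620.
Putting it together, IE_3: C < Na.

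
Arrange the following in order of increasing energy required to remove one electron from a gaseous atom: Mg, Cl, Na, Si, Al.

Na, Al, Mg, Si, Cl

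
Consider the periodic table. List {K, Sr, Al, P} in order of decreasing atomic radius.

K, Sr, Al, P

Al is in period 3, group 13; P is in period 3, group 15; K is in period 4, group 1; Sr is in period 5, group 2.
Atomic radius shrinks across a period as nuclear charge pulls the same shell inward, and grows down a group as new shells are added.
Neither a single period nor a single group — weigh both effects.
Al > P: Al lies to the left of P in period 3, so the across-period effect alone puts Al larger.
Sr > Al: both effects reinforce here, so Sr is clearly the larger of the two.
K > Sr: the two effects oppose for this pair; the across-period effect wins (196 vs 185 pm).
Tabulated atomic radius (pm): Al 126, P 111, K 196, Sr 185.
So from largest to smallest: K > Sr > Al > P.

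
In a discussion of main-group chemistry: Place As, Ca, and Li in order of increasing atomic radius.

As < Li < Ca

Li is in period 2, group 1; Ca is in period 4, group 2; As is in period 4, group 15.
Across a period the added protons contract the valence shell; down a group each new principal shell makes the atom larger.
Here both period and group differ, so the two effects have to be weighed against each other.
Li > As: the two effects oppose for this pair; the across-period effect wins (133 vs 121 pm).
Ca > Li: period and group pull opposite ways; the down-group shift dominates (171 vs 133 pm).
Approximate values (pm): Li 133, Ca 171, As 121.
So from smallest to largest: As < Li < Ca.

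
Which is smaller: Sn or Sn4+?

Forming Sn4+ removes 4 electrons from Sn. Fewer electrons for the same nuclear charge means less shielding and a higher Z_eff on the remaining electrons.
A cation is smaller than its parent atom: Sn4+ < Sn.

Sn4+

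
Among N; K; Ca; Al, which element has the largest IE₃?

Ca

The third ionization energy removes an electron from the +2 ion. For each element: N²⁺ still has 3 valence electrons; K²⁺ is already 1 electron into the core; Ca²⁺ is the bare [Ar] core; Al²⁺ still has 1 valence electron.
Usually core removal costs more than valence removal, but here the competition is close: a tightly held n=2 valence electron can cost more to remove than an n=3 core electron, so the actual values have to decide it.
Valence configurations: N²⁺ [He]2s²2p¹, Al²⁺ [Ne]3s¹.
Tabulated IE_3 (kJ/mol): N 4578, K 4420, Ca 4912, Al 2745.
Hence IE_3: Al < K < N < Ca.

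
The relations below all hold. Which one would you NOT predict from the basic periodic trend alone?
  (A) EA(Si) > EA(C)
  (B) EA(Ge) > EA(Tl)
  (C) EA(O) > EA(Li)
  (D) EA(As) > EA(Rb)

The general trend: electron affinity increases across a period and decreases down a group.
(A) Si (period 3, group 14) vs C (period 2, group 14): the stated order contradicts the simple trend.
(B) Ge (period 4, group 14) vs Tl (period 6, group 13): the stated order agrees with the simple trend.
(C) O (period 2, group 16) vs Li (period 2, group 1): the stated order agrees with the simple trend.
(D) As (period 4, group 15) vs Rb (period 5, group 1): the stated order agrees with the simple trend.
The exception is (A): Si's larger, more diffuse 3p orbitals accept an added electron slightly more readily than C's compact 2p.

(A)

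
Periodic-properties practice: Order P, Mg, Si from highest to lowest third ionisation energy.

Mg, Si, P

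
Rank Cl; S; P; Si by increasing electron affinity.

Si is in period 3, group 14; P is in period 3, group 15; S is in period 3, group 16; Cl is in period 3, group 17.
EA tends to increase across a period and decrease down a group, though the pattern is less regular than for IE or radius.
All lie in period 3; the across-period trend (electron affinity increases left to right) applies, with the exception below.
Note the exception: Si has a higher electron affinity than P, contrary to the simple trend — adding an electron to P's half-filled 3p³ is unfavourable, so Si (3p²) has the more exothermic EA.
For reference (kJ/mol): Si 134, P 72, S 200, Cl 349.
So from lowest to highest: P < Si < S < Cl.

P, Si, S, Cl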